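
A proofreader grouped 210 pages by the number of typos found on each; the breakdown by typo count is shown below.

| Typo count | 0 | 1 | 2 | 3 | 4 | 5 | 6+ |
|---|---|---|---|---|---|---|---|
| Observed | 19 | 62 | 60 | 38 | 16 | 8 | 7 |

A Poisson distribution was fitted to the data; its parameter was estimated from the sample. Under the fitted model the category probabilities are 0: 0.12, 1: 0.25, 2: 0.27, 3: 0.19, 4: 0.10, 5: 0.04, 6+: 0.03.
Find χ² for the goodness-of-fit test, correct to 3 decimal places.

4.814

Expected counts E_i = n·p_i: 210×0.12 = 25.2, 210×0.25 = 52.5, 210×0.27 = 56.7, 210×0.19 = 39.9, 210×0.10 = 21, 210×0.04 = 8.4, 210×0.03 = 6.3.
0: (19 − 25.2)²/25.2 = 38.44/25.2 = 1.5254
1: (62 − 52.5)²/52.5 = 90.25/52.5 = 1.7190
2: (60 − 56.7)²/56.7 = 10.89/56.7 = 0.1921
3: (38 − 39.9)²/39.9 = 3.61/39.9 = 0.0905
4: (16 − 21)²/21 = 25/21 = 1.1905
5: (8 − 8.4)²/8.4 = 0.16/8.4 = 0.0190
6+: (7 − 6.3)²/6.3 = 0.49/6.3 = 0.0778
Sum = 4.814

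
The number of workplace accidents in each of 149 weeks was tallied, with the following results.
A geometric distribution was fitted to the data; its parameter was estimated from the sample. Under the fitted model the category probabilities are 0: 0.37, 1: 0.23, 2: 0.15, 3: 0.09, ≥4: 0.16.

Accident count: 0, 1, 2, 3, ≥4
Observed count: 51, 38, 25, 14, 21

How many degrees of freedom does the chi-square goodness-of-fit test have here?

3

There are k = 5 categories and 1 parameter estimated from the data, so df = 5 − 1 − 1 = 3.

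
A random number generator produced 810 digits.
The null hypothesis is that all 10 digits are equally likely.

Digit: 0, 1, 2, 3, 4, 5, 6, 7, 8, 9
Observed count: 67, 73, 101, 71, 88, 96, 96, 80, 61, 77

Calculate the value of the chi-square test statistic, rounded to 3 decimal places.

Expected count for each of the 10 categories: 810/10 = 81.
0: (67 − 81)²/81 = 196/81 = 2.4198
1: (73 − 81)²/81 = 64/81 = 0.7901
2: (101 − 81)²/81 = 400/81 = 4.9383
3: (71 − 81)²/81 = 100/81 = 1.2346
4: (88 − 81)²/81 = 49/81 = 0.6049
5: (96 − 81)²/81 = 225/81 = 2.7778
6: (96 − 81)²/81 = 225/81 = 2.7778
7: (80 − 81)²/81 = 1/81 = 0.0123
8: (61 − 81)²/81 = 400/81 = 4.9383
9: (77 − 81)²/81 = 16/81 = 0.1975
Sum = 20.691

20.691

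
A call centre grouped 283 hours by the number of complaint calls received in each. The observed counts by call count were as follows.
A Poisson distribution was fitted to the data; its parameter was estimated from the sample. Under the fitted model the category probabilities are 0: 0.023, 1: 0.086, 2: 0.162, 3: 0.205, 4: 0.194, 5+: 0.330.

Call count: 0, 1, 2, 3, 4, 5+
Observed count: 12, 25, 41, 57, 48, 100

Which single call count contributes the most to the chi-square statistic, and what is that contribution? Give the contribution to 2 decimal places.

0, 4.63

Expected counts E_i = n·p_i: 283×0.023 = 6.509, 283×0.086 = 24.338, 283×0.162 = 45.846, 283×0.205 = 58.015, 283×0.194 = 54.902, 283×0.330 = 93.39.
0: (12 − 6.509)²/6.509 = 30.151081/6.509 = 4.632
1: (25 − 24.338)²/24.338 = 0.438244/24.338 = 0.018
2: (41 − 45.846)²/45.846 = 23.483716/45.846 = 0.512
3: (57 − 58.015)²/58.015 = 1.030225/58.015 = 0.018
4: (48 − 54.902)²/54.902 = 47.637604/54.902 = 0.868
5+: (100 − 93.39)²/93.39 = 43.6921/93.39 = 0.468
The largest term is for 0: 4.63.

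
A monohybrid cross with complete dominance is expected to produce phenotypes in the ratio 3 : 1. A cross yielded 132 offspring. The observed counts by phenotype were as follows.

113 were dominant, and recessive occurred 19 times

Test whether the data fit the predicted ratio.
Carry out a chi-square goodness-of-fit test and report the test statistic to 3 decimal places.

Ratio total = 4. Expected counts: 132×3/4 = 99, 132×1/4 = 33.
χ² = (113−99)²/99 + (19−33)²/33
   = 1.9798 + 5.9394
Sum = 7.919

7.919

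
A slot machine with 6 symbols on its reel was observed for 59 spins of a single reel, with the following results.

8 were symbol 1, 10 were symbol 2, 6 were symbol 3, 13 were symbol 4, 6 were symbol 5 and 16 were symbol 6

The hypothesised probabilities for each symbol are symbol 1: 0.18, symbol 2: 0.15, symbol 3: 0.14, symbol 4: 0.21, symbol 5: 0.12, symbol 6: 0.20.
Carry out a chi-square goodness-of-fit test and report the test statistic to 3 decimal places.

3.104

Expected counts E_i = n·p_i: 59×0.18 = 10.62, 59×0.15 = 8.85, 59×0.14 = 8.26, 59×0.21 = 12.39, 59×0.12 = 7.08, 59×0.20 = 11.8.
symbol 1: (8 − 10.62)²/10.62 = 6.8644/10.62 = 0.6464
symbol 2: (10 − 8.85)²/8.85 = 1.3225/8.85 = 0.1494
symbol 3: (6 − 8.26)²/8.26 = 5.1076/8.26 = 0.6184
symbol 4: (13 − 12.39)²/12.39 = 0.3721/12.39 = 0.0300
symbol 5: (6 − 7.08)²/7.08 = 1.1664/7.08 = 0.1647
symbol 6: (16 − 11.8)²/11.8 = 17.64/11.8 = 1.4949
Sum = 3.104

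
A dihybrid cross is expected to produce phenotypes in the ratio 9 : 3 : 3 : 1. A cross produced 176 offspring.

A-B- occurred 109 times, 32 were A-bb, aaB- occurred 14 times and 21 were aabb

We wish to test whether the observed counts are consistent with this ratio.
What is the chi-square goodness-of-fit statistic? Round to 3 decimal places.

21.071

Ratio total = 16. Expected counts: 176×9/16 = 99, 176×3/16 = 33, 176×3/16 = 33, 176×1/16 = 11.
χ² = (109−99)²/99 + (32−33)²/33 + (14−33)²/33 + (21−11)²/11
   = 1.0101 + 0.0303 + 10.9394 + 9.0909
Sum = 21.071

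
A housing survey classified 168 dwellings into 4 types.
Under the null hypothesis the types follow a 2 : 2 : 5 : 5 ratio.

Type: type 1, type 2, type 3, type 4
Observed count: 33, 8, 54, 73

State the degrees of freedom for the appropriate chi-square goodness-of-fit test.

3

There are k = 4 categories and no parameters were estimated from the data, so df = 4 − 1 = 3.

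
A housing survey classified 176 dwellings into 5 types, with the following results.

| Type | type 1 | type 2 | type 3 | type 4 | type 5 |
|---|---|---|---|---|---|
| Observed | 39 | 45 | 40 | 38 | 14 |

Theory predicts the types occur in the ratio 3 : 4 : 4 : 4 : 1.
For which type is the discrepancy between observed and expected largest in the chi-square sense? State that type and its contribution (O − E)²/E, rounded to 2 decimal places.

Ratio total = 16. Expected counts: 176×3/16 = 33, 176×4/16 = 44, 176×4/16 = 44, 176×4/16 = 44, 176×1/16 = 11.
type 1: (39 − 33)²/33 = 36/33 = 1.091
type 2: (45 − 44)²/44 = 1/44 = 0.023
type 3: (40 − 44)²/44 = 16/44 = 0.364
type 4: (38 − 44)²/44 = 36/44 = 0.818
type 5: (14 − 11)²/11 = 9/11 = 0.818
The largest term is for type 1: 1.09.

type 1, 1.09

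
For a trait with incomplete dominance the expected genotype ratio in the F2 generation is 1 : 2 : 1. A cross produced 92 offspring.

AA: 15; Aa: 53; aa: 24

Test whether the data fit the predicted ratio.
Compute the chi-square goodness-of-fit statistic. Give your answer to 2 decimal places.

3.89

Ratio total = 4. Expected counts: 92×1/4 = 23, 92×2/4 = 46, 92×1/4 = 23.
cat         O        E   (O−E)²/E
AA         15       23      2.783
Aa         53       46      1.065
aa         24       23      0.043
Sum = 3.89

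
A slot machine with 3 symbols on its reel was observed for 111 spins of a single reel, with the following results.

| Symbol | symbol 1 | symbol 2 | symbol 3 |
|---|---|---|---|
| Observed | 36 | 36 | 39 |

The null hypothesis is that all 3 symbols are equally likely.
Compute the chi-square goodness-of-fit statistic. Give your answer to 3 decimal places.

0.162

Expected count for each of the 3 categories: 111/3 = 37.
symbol 1: (36 − 37)²/37 = 1/37 = 0.0270
symbol 2: (36 − 37)²/37 = 1/37 = 0.0270
symbol 3: (39 − 37)²/37 = 4/37 = 0.1081
Sum = 0.162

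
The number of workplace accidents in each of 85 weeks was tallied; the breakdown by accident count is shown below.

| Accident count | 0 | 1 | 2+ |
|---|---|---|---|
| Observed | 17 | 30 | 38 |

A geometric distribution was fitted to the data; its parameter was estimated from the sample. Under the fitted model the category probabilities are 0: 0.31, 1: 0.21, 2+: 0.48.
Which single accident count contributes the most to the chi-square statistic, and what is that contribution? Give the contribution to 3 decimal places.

1, 8.270

Expected counts E_i = n·p_i: 85×0.31 = 26.35, 85×0.21 = 17.85, 85×0.48 = 40.8.
cat         O        E   (O−E)²/E
0          17    26.35     3.3177
1          30    17.85     8.2702
2+         38     40.8     0.1922
The largest term is for 1: 8.270.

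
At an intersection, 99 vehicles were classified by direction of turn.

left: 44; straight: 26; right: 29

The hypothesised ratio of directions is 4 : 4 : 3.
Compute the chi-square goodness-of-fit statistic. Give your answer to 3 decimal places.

4.704

Ratio total = 11. Expected counts: 99×4/11 = 36, 99×4/11 = 36, 99×3/11 = 27.
left: (44 − 36)²/36 = 64/36 = 1.7778
straight: (26 − 36)²/36 = 100/36 = 2.7778
right: (29 − 27)²/27 = 4/27 = 0.1481
Sum = 4.704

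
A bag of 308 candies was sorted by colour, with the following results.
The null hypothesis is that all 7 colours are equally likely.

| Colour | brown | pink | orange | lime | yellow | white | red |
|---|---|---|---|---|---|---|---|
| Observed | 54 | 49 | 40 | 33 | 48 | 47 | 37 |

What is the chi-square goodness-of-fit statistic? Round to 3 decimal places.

7.636

Under H₀ each category has probability 1/7, so each expected count is 308/7 = 44.
χ² = (54−44)²/44 + (49−44)²/44 + (40−44)²/44 + (33−44)²/44 + (48−44)²/44 + (47−44)²/44 + (37−44)²/44
   = 2.2727 + 0.5682 + 0.3636 + 2.7500 + 0.3636 + 0.2045 + 1.1136
Sum = 7.636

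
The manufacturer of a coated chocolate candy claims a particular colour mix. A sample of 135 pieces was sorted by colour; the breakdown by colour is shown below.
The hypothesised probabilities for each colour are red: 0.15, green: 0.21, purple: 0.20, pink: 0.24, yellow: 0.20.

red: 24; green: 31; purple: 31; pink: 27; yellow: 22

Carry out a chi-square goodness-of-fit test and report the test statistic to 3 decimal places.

Expected counts E_i = n·p_i: 135×0.15 = 20.25, 135×0.21 = 28.35, 135×0.20 = 27, 135×0.24 = 32.4, 135×0.20 = 27.
χ² = (24−20.25)²/20.25 + (31−28.35)²/28.35 + (31−27)²/27 + (27−32.4)²/32.4 + (22−27)²/27
   = 0.6944 + 0.2477 + 0.5926 + 0.9000 + 0.9259
Sum = 3.361

3.361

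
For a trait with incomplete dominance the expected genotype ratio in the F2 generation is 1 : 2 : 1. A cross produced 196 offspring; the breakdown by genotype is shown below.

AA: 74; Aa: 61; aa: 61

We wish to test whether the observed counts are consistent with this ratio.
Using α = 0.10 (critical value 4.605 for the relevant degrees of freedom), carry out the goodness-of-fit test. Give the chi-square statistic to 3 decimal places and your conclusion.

Ratio total = 4. Expected counts: 196×1/4 = 49, 196×2/4 = 98, 196×1/4 = 49.
χ² = (74−49)²/49 + (61−98)²/98 + (61−49)²/49
   = 12.7551 + 13.9694 + 2.9388
Sum = 29.663
df = 2. Since 29.663 > 4.605, we reject H₀.

29.663; reject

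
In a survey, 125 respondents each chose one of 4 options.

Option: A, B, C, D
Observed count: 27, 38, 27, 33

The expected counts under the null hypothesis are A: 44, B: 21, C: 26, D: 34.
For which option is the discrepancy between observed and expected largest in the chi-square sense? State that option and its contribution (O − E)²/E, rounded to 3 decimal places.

A: (27 − 44)²/44 = 289/44 = 6.5682
B: (38 − 21)²/21 = 289/21 = 13.7619
C: (27 − 26)²/26 = 1/26 = 0.0385
D: (33 − 34)²/34 = 1/34 = 0.0294
The largest term is for B: 13.762.

B, 13.762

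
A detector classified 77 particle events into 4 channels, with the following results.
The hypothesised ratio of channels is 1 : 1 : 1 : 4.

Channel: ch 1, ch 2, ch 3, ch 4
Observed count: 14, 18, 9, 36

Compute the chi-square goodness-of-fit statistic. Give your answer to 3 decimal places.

7.091

Ratio total = 7. Expected counts: 77×1/7 = 11, 77×1/7 = 11, 77×1/7 = 11, 77×4/7 = 44.
ch 1: (14 − 11)²/11 = 9/11 = 0.8182
ch 2: (18 − 11)²/11 = 49/11 = 4.4545
ch 3: (9 − 11)²/11 = 4/11 = 0.3636
ch 4: (36 − 44)²/44 = 64/44 = 1.4545
Sum = 7.091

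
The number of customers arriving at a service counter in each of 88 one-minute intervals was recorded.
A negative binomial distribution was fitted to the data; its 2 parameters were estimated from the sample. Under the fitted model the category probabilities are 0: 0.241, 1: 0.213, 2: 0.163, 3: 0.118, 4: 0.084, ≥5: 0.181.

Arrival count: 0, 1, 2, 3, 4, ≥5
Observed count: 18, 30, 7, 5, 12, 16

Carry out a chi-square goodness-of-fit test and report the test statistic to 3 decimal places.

16.669

Expected counts E_i = n·p_i: 88×0.241 = 21.208, 88×0.213 = 18.744, 88×0.163 = 14.344, 88×0.118 = 10.384, 88×0.084 = 7.392, 88×0.181 = 15.928.
χ² = (18−21.208)²/21.208 + (30−18.744)²/18.744 + (7−14.344)²/14.344 + (5−10.384)²/10.384 + (12−7.392)²/7.392 + (16−15.928)²/15.928
   = 0.4853 + 6.7594 + 3.7601 + 2.7916 + 2.8725 + 0.0003
Sum = 16.669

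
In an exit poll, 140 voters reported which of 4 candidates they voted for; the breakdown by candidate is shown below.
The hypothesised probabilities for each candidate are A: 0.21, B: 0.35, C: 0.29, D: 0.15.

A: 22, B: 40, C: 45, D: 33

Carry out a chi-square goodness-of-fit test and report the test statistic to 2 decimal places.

Expected counts E_i = n·p_i: 140×0.21 = 29.4, 140×0.35 = 49, 140×0.29 = 40.6, 140×0.15 = 21.
cat         O        E   (O−E)²/E
A          22     29.4      1.863
B          40       49      1.653
C          45     40.6      0.477
D          33       21      6.857
Sum = 10.85

10.85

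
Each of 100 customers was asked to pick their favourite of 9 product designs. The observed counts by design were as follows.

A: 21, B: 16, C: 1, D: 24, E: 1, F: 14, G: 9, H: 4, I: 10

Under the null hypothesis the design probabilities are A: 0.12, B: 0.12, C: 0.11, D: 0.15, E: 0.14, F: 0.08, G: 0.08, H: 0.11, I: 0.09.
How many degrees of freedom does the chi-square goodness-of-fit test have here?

There are k = 9 categories and no parameters were estimated from the data, so df = 9 − 1 = 8.

8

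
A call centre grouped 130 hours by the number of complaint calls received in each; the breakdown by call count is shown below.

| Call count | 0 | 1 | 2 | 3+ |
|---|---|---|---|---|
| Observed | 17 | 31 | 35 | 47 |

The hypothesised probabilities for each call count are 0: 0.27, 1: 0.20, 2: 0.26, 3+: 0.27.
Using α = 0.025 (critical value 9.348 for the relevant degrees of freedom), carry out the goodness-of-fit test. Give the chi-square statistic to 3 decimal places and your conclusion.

14.372; reject

Expected counts E_i = n·p_i: 130×0.27 = 35.1, 130×0.20 = 26, 130×0.26 = 33.8, 130×0.27 = 35.1.
0: (17 − 35.1)²/35.1 = 327.61/35.1 = 9.3336
1: (31 − 26)²/26 = 25/26 = 0.9615
2: (35 − 33.8)²/33.8 = 1.44/33.8 = 0.0426
3+: (47 − 35.1)²/35.1 = 141.61/35.1 = 4.0345
Sum = 14.372
df = 3. Since 14.372 > 9.348, we reject H₀.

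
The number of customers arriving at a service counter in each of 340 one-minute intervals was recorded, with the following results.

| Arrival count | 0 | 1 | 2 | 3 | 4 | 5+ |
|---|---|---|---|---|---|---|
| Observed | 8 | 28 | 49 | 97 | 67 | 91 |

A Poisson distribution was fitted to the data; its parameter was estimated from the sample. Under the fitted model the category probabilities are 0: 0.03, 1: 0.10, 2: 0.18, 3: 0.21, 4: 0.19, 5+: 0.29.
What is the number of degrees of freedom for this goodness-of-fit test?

4

There are k = 6 categories and 1 parameter estimated from the data, so df = 6 − 1 − 1 = 4.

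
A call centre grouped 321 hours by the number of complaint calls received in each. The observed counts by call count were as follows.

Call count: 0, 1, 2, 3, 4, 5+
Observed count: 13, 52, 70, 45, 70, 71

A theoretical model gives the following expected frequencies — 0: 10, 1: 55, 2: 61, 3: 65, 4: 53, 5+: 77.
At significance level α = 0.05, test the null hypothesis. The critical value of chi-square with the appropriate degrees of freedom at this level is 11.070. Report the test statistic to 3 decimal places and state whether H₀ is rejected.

14.466; reject

χ² = (13−10)²/10 + (52−55)²/55 + (70−61)²/61 + (45−65)²/65 + (70−53)²/53 + (71−77)²/77
   = 0.9000 + 0.1636 + 1.3279 + 6.1538 + 5.4528 + 0.4675
Sum = 14.466
df = 5. Since 14.466 > 11.070, we reject H₀.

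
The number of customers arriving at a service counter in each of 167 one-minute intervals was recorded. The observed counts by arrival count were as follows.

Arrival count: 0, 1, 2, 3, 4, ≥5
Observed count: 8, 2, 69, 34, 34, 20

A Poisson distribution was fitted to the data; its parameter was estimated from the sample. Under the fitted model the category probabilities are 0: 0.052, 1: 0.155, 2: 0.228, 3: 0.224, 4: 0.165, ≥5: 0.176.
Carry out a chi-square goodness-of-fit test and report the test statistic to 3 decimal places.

Expected counts E_i = n·p_i: 167×0.052 = 8.684, 167×0.155 = 25.885, 167×0.228 = 38.076, 167×0.224 = 37.408, 167×0.165 = 27.555, 167×0.176 = 29.392.
cat         O        E   (O−E)²/E
0           8    8.684     0.0539
1           2   25.885    22.0395
2          69   38.076    25.1154
3          34   37.408     0.3105
4          34   27.555     1.5075
≥5         20   29.392     3.0011
Sum = 52.028

52.028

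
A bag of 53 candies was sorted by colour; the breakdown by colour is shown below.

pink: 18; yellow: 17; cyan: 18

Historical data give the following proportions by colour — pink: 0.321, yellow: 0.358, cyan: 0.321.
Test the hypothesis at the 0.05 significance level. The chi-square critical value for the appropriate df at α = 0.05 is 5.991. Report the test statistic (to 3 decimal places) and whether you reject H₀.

0.320; do not reject

Expected counts E_i = n·p_i: 53×0.321 = 17.013, 53×0.358 = 18.974, 53×0.321 = 17.013.
χ² = (18−17.013)²/17.013 + (17−18.974)²/18.974 + (18−17.013)²/17.013
   = 0.0573 + 0.2054 + 0.0573
Sum = 0.320
df = 2. Since 0.320 < 5.991, we do not reject H₀.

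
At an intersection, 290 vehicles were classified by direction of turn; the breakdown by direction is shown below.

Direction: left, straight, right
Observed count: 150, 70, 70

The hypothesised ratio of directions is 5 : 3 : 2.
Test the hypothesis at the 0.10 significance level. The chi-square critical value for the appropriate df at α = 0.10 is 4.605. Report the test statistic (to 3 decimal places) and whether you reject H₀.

5.977; reject

Ratio total = 10. Expected counts: 290×5/10 = 145, 290×3/10 = 87, 290×2/10 = 58.
χ² = (150−145)²/145 + (70−87)²/87 + (70−58)²/58
   = 0.1724 + 3.3218 + 2.4828
Sum = 5.977
df = 2. Since 5.977 > 4.605, we reject H₀.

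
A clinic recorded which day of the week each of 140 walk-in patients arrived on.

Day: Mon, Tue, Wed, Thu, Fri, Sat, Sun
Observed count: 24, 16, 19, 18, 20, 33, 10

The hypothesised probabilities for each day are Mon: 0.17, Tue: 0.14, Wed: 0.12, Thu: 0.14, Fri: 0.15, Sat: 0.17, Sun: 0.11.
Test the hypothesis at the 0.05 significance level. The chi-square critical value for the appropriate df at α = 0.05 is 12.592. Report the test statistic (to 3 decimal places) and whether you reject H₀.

Expected counts E_i = n·p_i: 140×0.17 = 23.8, 140×0.14 = 19.6, 140×0.12 = 16.8, 140×0.14 = 19.6, 140×0.15 = 21, 140×0.17 = 23.8, 140×0.11 = 15.4.
Mon: (24 − 23.8)²/23.8 = 0.04/23.8 = 0.0017
Tue: (16 − 19.6)²/19.6 = 12.96/19.6 = 0.6612
Wed: (19 − 16.8)²/16.8 = 4.84/16.8 = 0.2881
Thu: (18 − 19.6)²/19.6 = 2.56/19.6 = 0.1306
Fri: (20 − 21)²/21 = 1/21 = 0.0476
Sat: (33 − 23.8)²/23.8 = 84.64/23.8 = 3.5563
Sun: (10 − 15.4)²/15.4 = 29.16/15.4 = 1.8935
Sum = 6.579
df = 6. Since 6.579 < 12.592, we do not reject H₀.

6.579; do not reject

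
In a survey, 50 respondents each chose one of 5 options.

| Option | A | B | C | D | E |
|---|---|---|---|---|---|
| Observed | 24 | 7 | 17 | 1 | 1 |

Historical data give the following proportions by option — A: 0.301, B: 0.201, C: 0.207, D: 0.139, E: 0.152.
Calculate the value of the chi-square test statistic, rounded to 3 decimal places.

Expected counts E_i = n·p_i: 50×0.301 = 15.05, 50×0.201 = 10.05, 50×0.207 = 10.35, 50×0.139 = 6.95, 50×0.152 = 7.6.
A: (24 − 15.05)²/15.05 = 80.1025/15.05 = 5.3224
B: (7 − 10.05)²/10.05 = 9.3025/10.05 = 0.9256
C: (17 − 10.35)²/10.35 = 44.2225/10.35 = 4.2727
D: (1 − 6.95)²/6.95 = 35.4025/6.95 = 5.0939
E: (1 − 7.6)²/7.6 = 43.56/7.6 = 5.7316
Sum = 21.346

21.346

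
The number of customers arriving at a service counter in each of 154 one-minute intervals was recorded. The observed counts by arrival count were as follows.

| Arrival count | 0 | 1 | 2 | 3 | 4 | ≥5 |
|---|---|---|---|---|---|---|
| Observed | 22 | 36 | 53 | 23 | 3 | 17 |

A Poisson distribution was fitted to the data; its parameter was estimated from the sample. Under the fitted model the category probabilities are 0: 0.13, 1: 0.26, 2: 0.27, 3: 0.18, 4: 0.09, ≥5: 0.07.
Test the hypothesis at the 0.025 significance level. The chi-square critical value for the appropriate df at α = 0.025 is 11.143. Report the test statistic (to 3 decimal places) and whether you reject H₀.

16.642; reject

Expected counts E_i = n·p_i: 154×0.13 = 20.02, 154×0.26 = 40.04, 154×0.27 = 41.58, 154×0.18 = 27.72, 154×0.09 = 13.86, 154×0.07 = 10.78.
χ² = (22−20.02)²/20.02 + (36−40.04)²/40.04 + (53−41.58)²/41.58 + (23−27.72)²/27.72 + (3−13.86)²/13.86 + (17−10.78)²/10.78
   = 0.1958 + 0.4076 + 3.1365 + 0.8037 + 8.5094 + 3.5889
Sum = 16.642
df = 4. Since 16.642 > 11.143, we reject H₀.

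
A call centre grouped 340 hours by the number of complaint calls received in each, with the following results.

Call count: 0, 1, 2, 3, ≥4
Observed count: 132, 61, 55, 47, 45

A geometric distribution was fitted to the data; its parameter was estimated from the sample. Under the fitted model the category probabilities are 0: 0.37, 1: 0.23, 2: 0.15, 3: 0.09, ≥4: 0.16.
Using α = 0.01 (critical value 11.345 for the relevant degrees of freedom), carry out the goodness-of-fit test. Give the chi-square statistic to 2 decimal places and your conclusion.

14.82; reject

Expected counts E_i = n·p_i: 340×0.37 = 125.8, 340×0.23 = 78.2, 340×0.15 = 51, 340×0.09 = 30.6, 340×0.16 = 54.4.
cat         O        E   (O−E)²/E
0         132    125.8      0.306
1          61     78.2      3.783
2          55       51      0.314
3          47     30.6      8.790
≥4         45     54.4      1.624
Sum = 14.82
df = 3. Since 14.82 > 11.345, we reject H₀.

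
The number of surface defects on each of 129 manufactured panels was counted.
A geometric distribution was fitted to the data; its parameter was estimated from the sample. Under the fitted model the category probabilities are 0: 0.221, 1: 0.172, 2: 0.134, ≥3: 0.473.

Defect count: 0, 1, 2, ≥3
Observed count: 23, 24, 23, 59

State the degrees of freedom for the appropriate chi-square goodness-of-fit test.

There are k = 4 categories and 1 parameter estimated from the data, so df = 4 − 1 − 1 = 2.

2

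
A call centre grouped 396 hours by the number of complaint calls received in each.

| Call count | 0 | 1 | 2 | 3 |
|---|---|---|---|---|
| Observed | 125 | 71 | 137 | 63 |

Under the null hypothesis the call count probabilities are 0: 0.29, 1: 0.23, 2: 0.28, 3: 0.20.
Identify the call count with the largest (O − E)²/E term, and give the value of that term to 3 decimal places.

2, 6.153

Expected counts E_i = n·p_i: 396×0.29 = 114.84, 396×0.23 = 91.08, 396×0.28 = 110.88, 396×0.20 = 79.2.
cat         O        E   (O−E)²/E
0         125   114.84     0.8989
1          71    91.08     4.4269
2         137   110.88     6.1531
3          63     79.2     3.3136
The largest term is for 2: 6.153.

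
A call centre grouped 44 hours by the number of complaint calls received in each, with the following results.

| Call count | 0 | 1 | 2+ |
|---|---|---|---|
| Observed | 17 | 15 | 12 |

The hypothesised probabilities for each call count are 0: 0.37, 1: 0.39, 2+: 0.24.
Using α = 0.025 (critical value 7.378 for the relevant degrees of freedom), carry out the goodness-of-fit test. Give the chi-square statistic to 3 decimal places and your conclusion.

0.500; do not reject

Expected counts E_i = n·p_i: 44×0.37 = 16.28, 44×0.39 = 17.16, 44×0.24 = 10.56.
cat         O        E   (O−E)²/E
0          17    16.28     0.0318
1          15    17.16     0.2719
2+         12    10.56     0.1964
Sum = 0.500
df = 2. Since 0.500 < 7.378, we do not reject H₀.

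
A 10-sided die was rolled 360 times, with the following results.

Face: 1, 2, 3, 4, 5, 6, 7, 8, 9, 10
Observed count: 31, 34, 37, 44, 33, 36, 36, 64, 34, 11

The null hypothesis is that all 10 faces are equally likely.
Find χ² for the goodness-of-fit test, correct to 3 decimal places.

42.111

Expected count for each of the 10 categories: 360/10 = 36.
χ² = (31−36)²/36 + (34−36)²/36 + (37−36)²/36 + (44−36)²/36 + (33−36)²/36 + (36−36)²/36 + (36−36)²/36 + (64−36)²/36 + (34−36)²/36 + (11−36)²/36
   = 0.6944 + 0.1111 + 0.0278 + 1.7778 + 0.2500 + 0.0000 + 0.0000 + 21.7778 + 0.1111 + 17.3611
Sum = 42.111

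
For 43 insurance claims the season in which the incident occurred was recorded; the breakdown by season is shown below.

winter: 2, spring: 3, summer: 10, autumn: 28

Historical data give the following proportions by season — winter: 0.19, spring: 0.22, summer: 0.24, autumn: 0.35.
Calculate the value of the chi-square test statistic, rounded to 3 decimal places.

Expected counts E_i = n·p_i: 43×0.19 = 8.17, 43×0.22 = 9.46, 43×0.24 = 10.32, 43×0.35 = 15.05.
χ² = (2−8.17)²/8.17 + (3−9.46)²/9.46 + (10−10.32)²/10.32 + (28−15.05)²/15.05
   = 4.6596 + 4.4114 + 0.0099 + 11.1430
Sum = 20.224

20.224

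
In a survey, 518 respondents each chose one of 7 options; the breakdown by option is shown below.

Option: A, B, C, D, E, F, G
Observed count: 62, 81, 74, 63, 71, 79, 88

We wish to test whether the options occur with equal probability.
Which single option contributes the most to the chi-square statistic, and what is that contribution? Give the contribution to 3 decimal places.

G, 2.649

Expected count for each of the 7 categories: 518/7 = 74.
χ² = (62−74)²/74 + (81−74)²/74 + (74−74)²/74 + (63−74)²/74 + (71−74)²/74 + (79−74)²/74 + (88−74)²/74
   = 1.9459 + 0.6622 + 0.0000 + 1.6351 + 0.1216 + 0.3378 + 2.6486
The largest term is for G: 2.649.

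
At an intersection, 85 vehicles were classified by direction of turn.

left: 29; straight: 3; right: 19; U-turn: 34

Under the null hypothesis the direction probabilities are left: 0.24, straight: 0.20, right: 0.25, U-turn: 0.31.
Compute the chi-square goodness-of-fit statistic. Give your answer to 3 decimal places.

Expected counts E_i = n·p_i: 85×0.24 = 20.4, 85×0.20 = 17, 85×0.25 = 21.25, 85×0.31 = 26.35.
χ² = (29−20.4)²/20.4 + (3−17)²/17 + (19−21.25)²/21.25 + (34−26.35)²/26.35
   = 3.6255 + 11.5294 + 0.2382 + 2.2210
Sum = 17.614

17.614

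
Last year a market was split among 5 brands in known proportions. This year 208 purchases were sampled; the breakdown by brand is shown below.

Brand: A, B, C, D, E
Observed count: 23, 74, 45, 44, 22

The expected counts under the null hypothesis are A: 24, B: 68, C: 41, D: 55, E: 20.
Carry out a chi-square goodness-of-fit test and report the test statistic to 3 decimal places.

3.361

A: (23 − 24)²/24 = 1/24 = 0.0417
B: (74 − 68)²/68 = 36/68 = 0.5294
C: (45 − 41)²/41 = 16/41 = 0.3902
D: (44 − 55)²/55 = 121/55 = 2.2000
E: (22 − 20)²/20 = 4/20 = 0.2000
Sum = 3.361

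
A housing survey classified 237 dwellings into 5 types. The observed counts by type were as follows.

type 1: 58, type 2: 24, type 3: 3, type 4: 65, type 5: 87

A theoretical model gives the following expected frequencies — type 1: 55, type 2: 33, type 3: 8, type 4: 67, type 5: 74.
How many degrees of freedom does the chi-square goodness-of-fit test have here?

4

There are k = 5 categories and no parameters were estimated from the data, so df = 5 − 1 = 4.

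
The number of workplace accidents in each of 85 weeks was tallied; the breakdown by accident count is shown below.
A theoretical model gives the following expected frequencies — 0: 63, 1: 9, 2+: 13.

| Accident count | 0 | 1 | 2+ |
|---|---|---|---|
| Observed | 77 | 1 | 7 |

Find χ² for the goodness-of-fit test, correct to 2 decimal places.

12.99

cat         O        E   (O−E)²/E
0          77       63      3.111
1           1        9      7.111
2+          7       13      2.769
Sum = 12.99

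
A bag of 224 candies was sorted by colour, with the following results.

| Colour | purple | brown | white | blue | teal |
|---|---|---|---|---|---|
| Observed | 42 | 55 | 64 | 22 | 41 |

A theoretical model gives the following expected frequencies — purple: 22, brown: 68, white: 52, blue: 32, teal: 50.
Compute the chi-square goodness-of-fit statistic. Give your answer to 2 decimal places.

purple: (42 − 22)²/22 = 400/22 = 18.182
brown: (55 − 68)²/68 = 169/68 = 2.485
white: (64 − 52)²/52 = 144/52 = 2.769
blue: (22 − 32)²/32 = 100/32 = 3.125
teal: (41 − 50)²/50 = 81/50 = 1.620
Sum = 28.18

28.18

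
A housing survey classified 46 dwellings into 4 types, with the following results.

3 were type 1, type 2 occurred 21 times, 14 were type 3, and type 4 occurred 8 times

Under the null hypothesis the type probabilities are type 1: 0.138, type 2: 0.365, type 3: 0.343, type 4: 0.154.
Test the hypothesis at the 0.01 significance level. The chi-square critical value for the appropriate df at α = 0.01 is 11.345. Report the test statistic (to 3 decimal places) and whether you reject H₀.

Expected counts E_i = n·p_i: 46×0.138 = 6.348, 46×0.365 = 16.79, 46×0.343 = 15.778, 46×0.154 = 7.084.
type 1: (3 − 6.348)²/6.348 = 11.209104/6.348 = 1.7658
type 2: (21 − 16.79)²/16.79 = 17.7241/16.79 = 1.0556
type 3: (14 − 15.778)²/15.778 = 3.161284/15.778 = 0.2004
type 4: (8 − 7.084)²/7.084 = 0.839056/7.084 = 0.1184
Sum = 3.140
df = 3. Since 3.140 < 11.345, we do not reject H₀.

3.140; do not reject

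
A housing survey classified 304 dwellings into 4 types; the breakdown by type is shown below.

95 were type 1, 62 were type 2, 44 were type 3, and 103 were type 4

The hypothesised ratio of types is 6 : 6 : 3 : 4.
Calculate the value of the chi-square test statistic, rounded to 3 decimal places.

Ratio total = 19. Expected counts: 304×6/19 = 96, 304×6/19 = 96, 304×3/19 = 48, 304×4/19 = 64.
type 1: (95 − 96)²/96 = 1/96 = 0.0104
type 2: (62 − 96)²/96 = 1156/96 = 12.0417
type 3: (44 − 48)²/48 = 16/48 = 0.3333
type 4: (103 − 64)²/64 = 1521/64 = 23.7656
Sum = 36.151

36.151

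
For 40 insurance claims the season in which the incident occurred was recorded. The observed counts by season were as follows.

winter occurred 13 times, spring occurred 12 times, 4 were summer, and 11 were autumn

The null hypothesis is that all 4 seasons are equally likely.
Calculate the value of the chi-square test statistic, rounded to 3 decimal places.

5.000

Under H₀ each category has probability 1/4, so each expected count is 40/4 = 10.
cat         O        E   (O−E)²/E
winter     13       10     0.9000
spring     12       10     0.4000
summer      4       10     3.6000
autumn     11       10     0.1000
Sum = 5.000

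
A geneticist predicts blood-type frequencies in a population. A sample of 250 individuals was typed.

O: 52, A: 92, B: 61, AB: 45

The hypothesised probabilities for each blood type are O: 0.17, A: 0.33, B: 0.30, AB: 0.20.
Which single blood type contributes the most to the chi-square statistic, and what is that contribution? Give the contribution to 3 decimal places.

B, 2.613

Expected counts E_i = n·p_i: 250×0.17 = 42.5, 250×0.33 = 82.5, 250×0.30 = 75, 250×0.20 = 50.
cat         O        E   (O−E)²/E
O          52     42.5     2.1235
A          92     82.5     1.0939
B          61       75     2.6133
AB         45       50     0.5000
The largest term is for B: 2.613.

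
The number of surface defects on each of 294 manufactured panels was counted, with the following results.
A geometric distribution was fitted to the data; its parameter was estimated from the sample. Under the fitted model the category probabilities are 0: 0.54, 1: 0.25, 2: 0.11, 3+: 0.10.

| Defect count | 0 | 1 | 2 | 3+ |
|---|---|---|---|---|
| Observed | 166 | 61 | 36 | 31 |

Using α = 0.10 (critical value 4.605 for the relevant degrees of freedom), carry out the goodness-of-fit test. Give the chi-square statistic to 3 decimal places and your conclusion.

2.957; do not reject

Expected counts E_i = n·p_i: 294×0.54 = 158.76, 294×0.25 = 73.5, 294×0.11 = 32.34, 294×0.10 = 29.4.
cat         O        E   (O−E)²/E
0         166   158.76     0.3302
1          61     73.5     2.1259
2          36    32.34     0.4142
3+         31     29.4     0.0871
Sum = 2.957
df = 2. Since 2.957 < 4.605, we do not reject H₀.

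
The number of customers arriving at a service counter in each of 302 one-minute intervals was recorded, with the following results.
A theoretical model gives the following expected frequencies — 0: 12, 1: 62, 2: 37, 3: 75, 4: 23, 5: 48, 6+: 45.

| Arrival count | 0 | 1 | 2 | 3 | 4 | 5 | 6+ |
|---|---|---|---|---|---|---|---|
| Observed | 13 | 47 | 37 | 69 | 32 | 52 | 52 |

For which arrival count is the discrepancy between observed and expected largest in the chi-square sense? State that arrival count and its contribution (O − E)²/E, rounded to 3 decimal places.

1, 3.629

0: (13 − 12)²/12 = 1/12 = 0.0833
1: (47 − 62)²/62 = 225/62 = 3.6290
2: (37 − 37)²/37 = 0/37 = 0.0000
3: (69 − 75)²/75 = 36/75 = 0.4800
4: (32 − 23)²/23 = 81/23 = 3.5217
5: (52 − 48)²/48 = 16/48 = 0.3333
6+: (52 − 45)²/45 = 49/45 = 1.0889
The largest term is for 1: 3.629.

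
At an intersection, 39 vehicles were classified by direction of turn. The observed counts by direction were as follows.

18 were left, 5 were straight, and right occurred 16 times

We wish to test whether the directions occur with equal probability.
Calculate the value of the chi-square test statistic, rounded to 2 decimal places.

7.54

Expected count for each of the 3 categories: 39/3 = 13.
χ² = (18−13)²/13 + (5−13)²/13 + (16−13)²/13
   = 1.923 + 4.923 + 0.692
Sum = 7.54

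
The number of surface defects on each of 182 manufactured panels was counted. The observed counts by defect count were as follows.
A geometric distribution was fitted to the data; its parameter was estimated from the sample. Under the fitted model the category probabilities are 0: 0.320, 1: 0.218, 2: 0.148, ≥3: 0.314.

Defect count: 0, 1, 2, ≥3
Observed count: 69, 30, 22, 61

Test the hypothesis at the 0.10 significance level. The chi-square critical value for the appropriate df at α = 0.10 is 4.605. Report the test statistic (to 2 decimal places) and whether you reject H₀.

Expected counts E_i = n·p_i: 182×0.320 = 58.24, 182×0.218 = 39.676, 182×0.148 = 26.936, 182×0.314 = 57.148.
cat         O        E   (O−E)²/E
0          69    58.24      1.988
1          30   39.676      2.360
2          22   26.936      0.905
≥3         61   57.148      0.260
Sum = 5.51
df = 2. Since 5.51 > 4.605, we reject H₀.

5.51; reject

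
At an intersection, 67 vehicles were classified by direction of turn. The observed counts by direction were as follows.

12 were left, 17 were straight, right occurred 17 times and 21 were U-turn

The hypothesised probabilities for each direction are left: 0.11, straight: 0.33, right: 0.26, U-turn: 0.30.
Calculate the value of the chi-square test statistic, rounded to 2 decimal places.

Expected counts E_i = n·p_i: 67×0.11 = 7.37, 67×0.33 = 22.11, 67×0.26 = 17.42, 67×0.30 = 20.1.
cat           O        E   (O−E)²/E
left         12     7.37      2.909
straight     17    22.11      1.181
right        17    17.42      0.010
U-turn       21     20.1      0.040
Sum = 4.14

4.14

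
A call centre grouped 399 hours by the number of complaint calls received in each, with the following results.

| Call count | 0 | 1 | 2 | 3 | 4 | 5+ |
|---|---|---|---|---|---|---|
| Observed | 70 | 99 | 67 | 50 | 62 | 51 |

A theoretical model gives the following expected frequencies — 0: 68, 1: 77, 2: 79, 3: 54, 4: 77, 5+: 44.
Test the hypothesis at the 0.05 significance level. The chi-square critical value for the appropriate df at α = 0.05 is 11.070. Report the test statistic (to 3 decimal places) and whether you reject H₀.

12.499; reject

cat         O        E   (O−E)²/E
0          70       68     0.0588
1          99       77     6.2857
2          67       79     1.8228
3          50       54     0.2963
4          62       77     2.9221
5+         51       44     1.1136
Sum = 12.499
df = 5. Since 12.499 > 11.070, we reject H₀.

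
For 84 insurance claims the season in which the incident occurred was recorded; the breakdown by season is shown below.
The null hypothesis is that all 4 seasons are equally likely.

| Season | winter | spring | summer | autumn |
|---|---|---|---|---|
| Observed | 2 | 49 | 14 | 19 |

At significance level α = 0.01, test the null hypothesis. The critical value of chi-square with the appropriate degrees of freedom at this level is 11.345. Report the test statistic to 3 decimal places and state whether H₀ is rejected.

57.048; reject

Expected count for each of the 4 categories: 84/4 = 21.
cat         O        E   (O−E)²/E
winter      2       21    17.1905
spring     49       21    37.3333
summer     14       21     2.3333
autumn     19       21     0.1905
Sum = 57.048
df = 3. Since 57.048 > 11.345, we reject H₀.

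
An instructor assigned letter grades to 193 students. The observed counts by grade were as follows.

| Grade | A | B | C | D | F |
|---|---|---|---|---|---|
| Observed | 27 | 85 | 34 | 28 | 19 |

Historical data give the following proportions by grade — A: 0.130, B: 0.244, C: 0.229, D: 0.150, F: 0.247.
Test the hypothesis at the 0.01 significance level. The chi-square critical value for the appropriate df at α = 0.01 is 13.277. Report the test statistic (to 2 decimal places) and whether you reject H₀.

50.29; reject

Expected counts E_i = n·p_i: 193×0.130 = 25.09, 193×0.244 = 47.092, 193×0.229 = 44.197, 193×0.150 = 28.95, 193×0.247 = 47.671.
A: (27 − 25.09)²/25.09 = 3.6481/25.09 = 0.145
B: (85 − 47.092)²/47.092 = 1437.016464/47.092 = 30.515
C: (34 − 44.197)²/44.197 = 103.978809/44.197 = 2.353
D: (28 − 28.95)²/28.95 = 0.9025/28.95 = 0.031
F: (19 − 47.671)²/47.671 = 822.026241/47.671 = 17.244
Sum = 50.29
df = 4. Since 50.29 > 13.277, we reject H₀.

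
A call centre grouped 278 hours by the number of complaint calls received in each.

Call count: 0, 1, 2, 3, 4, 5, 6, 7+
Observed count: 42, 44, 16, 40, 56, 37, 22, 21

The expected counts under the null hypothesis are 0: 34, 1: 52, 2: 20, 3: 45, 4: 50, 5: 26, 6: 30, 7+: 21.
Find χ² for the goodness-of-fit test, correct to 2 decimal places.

χ² = (42−34)²/34 + (44−52)²/52 + (16−20)²/20 + (40−45)²/45 + (56−50)²/50 + (37−26)²/26 + (22−30)²/30 + (21−21)²/21
   = 1.882 + 1.231 + 0.800 + 0.556 + 0.720 + 4.654 + 2.133 + 0.000
Sum = 11.98

11.98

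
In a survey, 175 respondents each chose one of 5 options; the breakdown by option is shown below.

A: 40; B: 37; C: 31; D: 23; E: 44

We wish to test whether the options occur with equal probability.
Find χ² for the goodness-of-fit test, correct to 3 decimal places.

7.714

Expected count for each of the 5 categories: 175/5 = 35.
χ² = (40−35)²/35 + (37−35)²/35 + (31−35)²/35 + (23−35)²/35 + (44−35)²/35
   = 0.7143 + 0.1143 + 0.4571 + 4.1143 + 2.3143
Sum = 7.714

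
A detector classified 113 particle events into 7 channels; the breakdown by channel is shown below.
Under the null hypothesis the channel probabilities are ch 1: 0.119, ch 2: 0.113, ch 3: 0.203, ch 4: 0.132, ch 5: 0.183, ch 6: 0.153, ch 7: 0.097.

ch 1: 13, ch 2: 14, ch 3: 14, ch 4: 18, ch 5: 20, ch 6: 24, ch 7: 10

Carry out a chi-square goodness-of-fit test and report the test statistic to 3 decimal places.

Expected counts E_i = n·p_i: 113×0.119 = 13.447, 113×0.113 = 12.769, 113×0.203 = 22.939, 113×0.132 = 14.916, 113×0.183 = 20.679, 113×0.153 = 17.289, 113×0.097 = 10.961.
χ² = (13−13.447)²/13.447 + (14−12.769)²/12.769 + (14−22.939)²/22.939 + (18−14.916)²/14.916 + (20−20.679)²/20.679 + (24−17.289)²/17.289 + (10−10.961)²/10.961
   = 0.0149 + 0.1187 + 3.4834 + 0.6376 + 0.0223 + 2.6050 + 0.0843
Sum = 6.966

6.966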